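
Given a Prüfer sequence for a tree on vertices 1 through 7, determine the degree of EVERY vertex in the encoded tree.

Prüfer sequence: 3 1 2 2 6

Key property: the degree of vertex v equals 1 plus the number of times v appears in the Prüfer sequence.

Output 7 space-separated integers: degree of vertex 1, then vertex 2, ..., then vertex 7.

Answer: 2 3 2 1 1 2 1

Derivation:
p_1 = 3: count[3] becomes 1
p_2 = 1: count[1] becomes 1
p_3 = 2: count[2] becomes 1
p_4 = 2: count[2] becomes 2
p_5 = 6: count[6] becomes 1
Degrees (1 + count): deg[1]=1+1=2, deg[2]=1+2=3, deg[3]=1+1=2, deg[4]=1+0=1, deg[5]=1+0=1, deg[6]=1+1=2, deg[7]=1+0=1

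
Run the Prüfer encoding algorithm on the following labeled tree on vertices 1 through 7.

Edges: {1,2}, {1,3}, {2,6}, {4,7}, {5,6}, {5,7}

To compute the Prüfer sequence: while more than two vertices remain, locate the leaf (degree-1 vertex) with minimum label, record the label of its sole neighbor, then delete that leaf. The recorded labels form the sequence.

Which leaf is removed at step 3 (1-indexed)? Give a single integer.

Step 1: current leaves = {3,4}. Remove leaf 3 (neighbor: 1).
Step 2: current leaves = {1,4}. Remove leaf 1 (neighbor: 2).
Step 3: current leaves = {2,4}. Remove leaf 2 (neighbor: 6).

Answer: 2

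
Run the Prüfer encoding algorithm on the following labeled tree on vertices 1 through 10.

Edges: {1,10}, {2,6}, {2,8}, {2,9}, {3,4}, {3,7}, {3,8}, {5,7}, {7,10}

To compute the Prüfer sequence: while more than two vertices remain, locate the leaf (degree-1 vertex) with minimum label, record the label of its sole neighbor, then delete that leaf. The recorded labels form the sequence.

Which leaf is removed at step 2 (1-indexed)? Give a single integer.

Step 1: current leaves = {1,4,5,6,9}. Remove leaf 1 (neighbor: 10).
Step 2: current leaves = {4,5,6,9,10}. Remove leaf 4 (neighbor: 3).

Answer: 4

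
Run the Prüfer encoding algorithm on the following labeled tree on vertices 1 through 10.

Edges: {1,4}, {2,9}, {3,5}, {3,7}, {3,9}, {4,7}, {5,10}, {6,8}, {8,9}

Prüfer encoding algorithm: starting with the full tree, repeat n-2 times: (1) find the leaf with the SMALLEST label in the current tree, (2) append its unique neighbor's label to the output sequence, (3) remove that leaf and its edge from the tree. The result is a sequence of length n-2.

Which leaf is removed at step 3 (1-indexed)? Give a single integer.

Step 1: current leaves = {1,2,6,10}. Remove leaf 1 (neighbor: 4).
Step 2: current leaves = {2,4,6,10}. Remove leaf 2 (neighbor: 9).
Step 3: current leaves = {4,6,10}. Remove leaf 4 (neighbor: 7).

Answer: 4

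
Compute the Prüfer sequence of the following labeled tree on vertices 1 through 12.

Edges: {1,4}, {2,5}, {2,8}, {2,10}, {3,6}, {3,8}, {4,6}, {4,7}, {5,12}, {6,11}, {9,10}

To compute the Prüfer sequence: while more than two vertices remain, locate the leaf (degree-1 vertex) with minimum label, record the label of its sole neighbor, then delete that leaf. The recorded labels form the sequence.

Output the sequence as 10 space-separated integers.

Step 1: leaves = {1,7,9,11,12}. Remove smallest leaf 1, emit neighbor 4.
Step 2: leaves = {7,9,11,12}. Remove smallest leaf 7, emit neighbor 4.
Step 3: leaves = {4,9,11,12}. Remove smallest leaf 4, emit neighbor 6.
Step 4: leaves = {9,11,12}. Remove smallest leaf 9, emit neighbor 10.
Step 5: leaves = {10,11,12}. Remove smallest leaf 10, emit neighbor 2.
Step 6: leaves = {11,12}. Remove smallest leaf 11, emit neighbor 6.
Step 7: leaves = {6,12}. Remove smallest leaf 6, emit neighbor 3.
Step 8: leaves = {3,12}. Remove smallest leaf 3, emit neighbor 8.
Step 9: leaves = {8,12}. Remove smallest leaf 8, emit neighbor 2.
Step 10: leaves = {2,12}. Remove smallest leaf 2, emit neighbor 5.
Done: 2 vertices remain (5, 12). Sequence = [4 4 6 10 2 6 3 8 2 5]

Answer: 4 4 6 10 2 6 3 8 2 5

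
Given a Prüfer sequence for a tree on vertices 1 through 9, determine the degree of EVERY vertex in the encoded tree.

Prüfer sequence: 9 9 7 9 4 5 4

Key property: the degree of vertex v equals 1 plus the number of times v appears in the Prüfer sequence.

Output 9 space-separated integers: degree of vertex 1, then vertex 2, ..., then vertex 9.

Answer: 1 1 1 3 2 1 2 1 4

Derivation:
p_1 = 9: count[9] becomes 1
p_2 = 9: count[9] becomes 2
p_3 = 7: count[7] becomes 1
p_4 = 9: count[9] becomes 3
p_5 = 4: count[4] becomes 1
p_6 = 5: count[5] becomes 1
p_7 = 4: count[4] becomes 2
Degrees (1 + count): deg[1]=1+0=1, deg[2]=1+0=1, deg[3]=1+0=1, deg[4]=1+2=3, deg[5]=1+1=2, deg[6]=1+0=1, deg[7]=1+1=2, deg[8]=1+0=1, deg[9]=1+3=4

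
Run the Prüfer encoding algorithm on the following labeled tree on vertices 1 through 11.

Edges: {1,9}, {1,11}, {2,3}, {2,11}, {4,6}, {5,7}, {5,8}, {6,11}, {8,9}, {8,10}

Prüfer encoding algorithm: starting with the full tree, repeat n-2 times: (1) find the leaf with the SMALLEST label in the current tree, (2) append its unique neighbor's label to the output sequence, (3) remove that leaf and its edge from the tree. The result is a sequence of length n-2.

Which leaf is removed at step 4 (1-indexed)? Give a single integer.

Answer: 6

Derivation:
Step 1: current leaves = {3,4,7,10}. Remove leaf 3 (neighbor: 2).
Step 2: current leaves = {2,4,7,10}. Remove leaf 2 (neighbor: 11).
Step 3: current leaves = {4,7,10}. Remove leaf 4 (neighbor: 6).
Step 4: current leaves = {6,7,10}. Remove leaf 6 (neighbor: 11).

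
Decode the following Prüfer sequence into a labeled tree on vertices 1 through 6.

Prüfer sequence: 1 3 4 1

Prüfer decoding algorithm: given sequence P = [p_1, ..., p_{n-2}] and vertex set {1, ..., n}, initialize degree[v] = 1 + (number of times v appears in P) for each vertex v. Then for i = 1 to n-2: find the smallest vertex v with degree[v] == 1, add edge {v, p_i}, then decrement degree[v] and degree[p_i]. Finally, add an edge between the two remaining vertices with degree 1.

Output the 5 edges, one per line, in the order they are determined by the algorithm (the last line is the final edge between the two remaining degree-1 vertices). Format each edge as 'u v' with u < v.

Answer: 1 2
3 5
3 4
1 4
1 6

Derivation:
Initial degrees: {1:3, 2:1, 3:2, 4:2, 5:1, 6:1}
Step 1: smallest deg-1 vertex = 2, p_1 = 1. Add edge {1,2}. Now deg[2]=0, deg[1]=2.
Step 2: smallest deg-1 vertex = 5, p_2 = 3. Add edge {3,5}. Now deg[5]=0, deg[3]=1.
Step 3: smallest deg-1 vertex = 3, p_3 = 4. Add edge {3,4}. Now deg[3]=0, deg[4]=1.
Step 4: smallest deg-1 vertex = 4, p_4 = 1. Add edge {1,4}. Now deg[4]=0, deg[1]=1.
Final: two remaining deg-1 vertices are 1, 6. Add edge {1,6}.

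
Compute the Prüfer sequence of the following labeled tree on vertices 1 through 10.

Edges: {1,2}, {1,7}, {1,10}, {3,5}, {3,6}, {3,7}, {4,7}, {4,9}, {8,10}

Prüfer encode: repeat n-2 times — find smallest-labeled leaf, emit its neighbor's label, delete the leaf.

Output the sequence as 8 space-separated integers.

Step 1: leaves = {2,5,6,8,9}. Remove smallest leaf 2, emit neighbor 1.
Step 2: leaves = {5,6,8,9}. Remove smallest leaf 5, emit neighbor 3.
Step 3: leaves = {6,8,9}. Remove smallest leaf 6, emit neighbor 3.
Step 4: leaves = {3,8,9}. Remove smallest leaf 3, emit neighbor 7.
Step 5: leaves = {8,9}. Remove smallest leaf 8, emit neighbor 10.
Step 6: leaves = {9,10}. Remove smallest leaf 9, emit neighbor 4.
Step 7: leaves = {4,10}. Remove smallest leaf 4, emit neighbor 7.
Step 8: leaves = {7,10}. Remove smallest leaf 7, emit neighbor 1.
Done: 2 vertices remain (1, 10). Sequence = [1 3 3 7 10 4 7 1]

Answer: 1 3 3 7 10 4 7 1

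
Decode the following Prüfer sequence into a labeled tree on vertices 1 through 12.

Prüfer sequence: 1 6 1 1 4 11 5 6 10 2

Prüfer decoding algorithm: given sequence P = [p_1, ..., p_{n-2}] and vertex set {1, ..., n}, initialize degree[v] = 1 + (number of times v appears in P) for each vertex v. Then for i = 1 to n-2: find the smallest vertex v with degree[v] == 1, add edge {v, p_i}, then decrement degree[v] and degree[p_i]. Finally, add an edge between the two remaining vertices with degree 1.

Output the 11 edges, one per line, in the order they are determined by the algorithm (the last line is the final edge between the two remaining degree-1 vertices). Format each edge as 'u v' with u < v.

Initial degrees: {1:4, 2:2, 3:1, 4:2, 5:2, 6:3, 7:1, 8:1, 9:1, 10:2, 11:2, 12:1}
Step 1: smallest deg-1 vertex = 3, p_1 = 1. Add edge {1,3}. Now deg[3]=0, deg[1]=3.
Step 2: smallest deg-1 vertex = 7, p_2 = 6. Add edge {6,7}. Now deg[7]=0, deg[6]=2.
Step 3: smallest deg-1 vertex = 8, p_3 = 1. Add edge {1,8}. Now deg[8]=0, deg[1]=2.
Step 4: smallest deg-1 vertex = 9, p_4 = 1. Add edge {1,9}. Now deg[9]=0, deg[1]=1.
Step 5: smallest deg-1 vertex = 1, p_5 = 4. Add edge {1,4}. Now deg[1]=0, deg[4]=1.
Step 6: smallest deg-1 vertex = 4, p_6 = 11. Add edge {4,11}. Now deg[4]=0, deg[11]=1.
Step 7: smallest deg-1 vertex = 11, p_7 = 5. Add edge {5,11}. Now deg[11]=0, deg[5]=1.
Step 8: smallest deg-1 vertex = 5, p_8 = 6. Add edge {5,6}. Now deg[5]=0, deg[6]=1.
Step 9: smallest deg-1 vertex = 6, p_9 = 10. Add edge {6,10}. Now deg[6]=0, deg[10]=1.
Step 10: smallest deg-1 vertex = 10, p_10 = 2. Add edge {2,10}. Now deg[10]=0, deg[2]=1.
Final: two remaining deg-1 vertices are 2, 12. Add edge {2,12}.

Answer: 1 3
6 7
1 8
1 9
1 4
4 11
5 11
5 6
6 10
2 10
2 12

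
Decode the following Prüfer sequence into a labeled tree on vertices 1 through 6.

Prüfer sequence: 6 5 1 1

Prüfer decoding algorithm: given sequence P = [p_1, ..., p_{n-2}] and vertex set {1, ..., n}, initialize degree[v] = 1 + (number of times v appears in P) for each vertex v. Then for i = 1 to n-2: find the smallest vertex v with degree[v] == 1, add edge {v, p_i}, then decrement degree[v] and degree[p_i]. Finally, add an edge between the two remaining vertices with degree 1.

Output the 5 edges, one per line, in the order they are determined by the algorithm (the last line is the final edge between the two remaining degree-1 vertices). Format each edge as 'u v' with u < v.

Initial degrees: {1:3, 2:1, 3:1, 4:1, 5:2, 6:2}
Step 1: smallest deg-1 vertex = 2, p_1 = 6. Add edge {2,6}. Now deg[2]=0, deg[6]=1.
Step 2: smallest deg-1 vertex = 3, p_2 = 5. Add edge {3,5}. Now deg[3]=0, deg[5]=1.
Step 3: smallest deg-1 vertex = 4, p_3 = 1. Add edge {1,4}. Now deg[4]=0, deg[1]=2.
Step 4: smallest deg-1 vertex = 5, p_4 = 1. Add edge {1,5}. Now deg[5]=0, deg[1]=1.
Final: two remaining deg-1 vertices are 1, 6. Add edge {1,6}.

Answer: 2 6
3 5
1 4
1 5
1 6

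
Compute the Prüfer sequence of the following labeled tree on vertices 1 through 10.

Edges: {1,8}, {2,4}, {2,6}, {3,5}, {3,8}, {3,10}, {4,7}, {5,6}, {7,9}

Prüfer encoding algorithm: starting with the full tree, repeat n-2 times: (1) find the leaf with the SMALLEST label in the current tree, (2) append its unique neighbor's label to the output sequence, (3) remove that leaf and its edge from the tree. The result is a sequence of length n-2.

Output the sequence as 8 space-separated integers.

Answer: 8 3 7 4 2 6 5 3

Derivation:
Step 1: leaves = {1,9,10}. Remove smallest leaf 1, emit neighbor 8.
Step 2: leaves = {8,9,10}. Remove smallest leaf 8, emit neighbor 3.
Step 3: leaves = {9,10}. Remove smallest leaf 9, emit neighbor 7.
Step 4: leaves = {7,10}. Remove smallest leaf 7, emit neighbor 4.
Step 5: leaves = {4,10}. Remove smallest leaf 4, emit neighbor 2.
Step 6: leaves = {2,10}. Remove smallest leaf 2, emit neighbor 6.
Step 7: leaves = {6,10}. Remove smallest leaf 6, emit neighbor 5.
Step 8: leaves = {5,10}. Remove smallest leaf 5, emit neighbor 3.
Done: 2 vertices remain (3, 10). Sequence = [8 3 7 4 2 6 5 3]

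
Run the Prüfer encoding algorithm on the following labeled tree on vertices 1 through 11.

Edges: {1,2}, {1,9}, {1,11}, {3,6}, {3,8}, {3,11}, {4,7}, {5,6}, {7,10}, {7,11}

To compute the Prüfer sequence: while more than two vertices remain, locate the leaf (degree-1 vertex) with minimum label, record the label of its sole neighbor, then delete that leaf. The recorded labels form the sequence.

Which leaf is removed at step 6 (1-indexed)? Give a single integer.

Answer: 3

Derivation:
Step 1: current leaves = {2,4,5,8,9,10}. Remove leaf 2 (neighbor: 1).
Step 2: current leaves = {4,5,8,9,10}. Remove leaf 4 (neighbor: 7).
Step 3: current leaves = {5,8,9,10}. Remove leaf 5 (neighbor: 6).
Step 4: current leaves = {6,8,9,10}. Remove leaf 6 (neighbor: 3).
Step 5: current leaves = {8,9,10}. Remove leaf 8 (neighbor: 3).
Step 6: current leaves = {3,9,10}. Remove leaf 3 (neighbor: 11).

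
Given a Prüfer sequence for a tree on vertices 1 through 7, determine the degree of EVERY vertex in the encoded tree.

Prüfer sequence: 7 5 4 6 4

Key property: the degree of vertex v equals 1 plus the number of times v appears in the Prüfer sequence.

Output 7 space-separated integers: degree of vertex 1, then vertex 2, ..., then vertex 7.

p_1 = 7: count[7] becomes 1
p_2 = 5: count[5] becomes 1
p_3 = 4: count[4] becomes 1
p_4 = 6: count[6] becomes 1
p_5 = 4: count[4] becomes 2
Degrees (1 + count): deg[1]=1+0=1, deg[2]=1+0=1, deg[3]=1+0=1, deg[4]=1+2=3, deg[5]=1+1=2, deg[6]=1+1=2, deg[7]=1+1=2

Answer: 1 1 1 3 2 2 2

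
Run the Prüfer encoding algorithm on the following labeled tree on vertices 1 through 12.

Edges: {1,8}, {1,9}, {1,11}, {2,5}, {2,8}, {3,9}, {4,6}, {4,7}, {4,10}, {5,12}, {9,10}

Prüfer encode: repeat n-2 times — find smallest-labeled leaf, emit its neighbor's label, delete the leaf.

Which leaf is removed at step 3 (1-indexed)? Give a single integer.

Step 1: current leaves = {3,6,7,11,12}. Remove leaf 3 (neighbor: 9).
Step 2: current leaves = {6,7,11,12}. Remove leaf 6 (neighbor: 4).
Step 3: current leaves = {7,11,12}. Remove leaf 7 (neighbor: 4).

Answer: 7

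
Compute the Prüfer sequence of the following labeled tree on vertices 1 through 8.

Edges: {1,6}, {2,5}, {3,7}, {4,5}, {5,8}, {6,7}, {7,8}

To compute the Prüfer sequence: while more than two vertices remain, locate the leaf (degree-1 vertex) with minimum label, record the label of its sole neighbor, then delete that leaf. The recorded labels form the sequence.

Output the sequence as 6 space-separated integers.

Answer: 6 5 7 5 8 7

Derivation:
Step 1: leaves = {1,2,3,4}. Remove smallest leaf 1, emit neighbor 6.
Step 2: leaves = {2,3,4,6}. Remove smallest leaf 2, emit neighbor 5.
Step 3: leaves = {3,4,6}. Remove smallest leaf 3, emit neighbor 7.
Step 4: leaves = {4,6}. Remove smallest leaf 4, emit neighbor 5.
Step 5: leaves = {5,6}. Remove smallest leaf 5, emit neighbor 8.
Step 6: leaves = {6,8}. Remove smallest leaf 6, emit neighbor 7.
Done: 2 vertices remain (7, 8). Sequence = [6 5 7 5 8 7]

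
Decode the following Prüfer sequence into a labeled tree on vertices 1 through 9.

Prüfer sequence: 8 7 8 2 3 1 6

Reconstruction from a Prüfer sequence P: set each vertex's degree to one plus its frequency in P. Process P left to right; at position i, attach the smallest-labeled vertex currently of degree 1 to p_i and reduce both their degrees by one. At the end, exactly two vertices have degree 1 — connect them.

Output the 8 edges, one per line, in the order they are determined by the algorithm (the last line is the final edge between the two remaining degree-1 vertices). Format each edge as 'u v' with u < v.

Initial degrees: {1:2, 2:2, 3:2, 4:1, 5:1, 6:2, 7:2, 8:3, 9:1}
Step 1: smallest deg-1 vertex = 4, p_1 = 8. Add edge {4,8}. Now deg[4]=0, deg[8]=2.
Step 2: smallest deg-1 vertex = 5, p_2 = 7. Add edge {5,7}. Now deg[5]=0, deg[7]=1.
Step 3: smallest deg-1 vertex = 7, p_3 = 8. Add edge {7,8}. Now deg[7]=0, deg[8]=1.
Step 4: smallest deg-1 vertex = 8, p_4 = 2. Add edge {2,8}. Now deg[8]=0, deg[2]=1.
Step 5: smallest deg-1 vertex = 2, p_5 = 3. Add edge {2,3}. Now deg[2]=0, deg[3]=1.
Step 6: smallest deg-1 vertex = 3, p_6 = 1. Add edge {1,3}. Now deg[3]=0, deg[1]=1.
Step 7: smallest deg-1 vertex = 1, p_7 = 6. Add edge {1,6}. Now deg[1]=0, deg[6]=1.
Final: two remaining deg-1 vertices are 6, 9. Add edge {6,9}.

Answer: 4 8
5 7
7 8
2 8
2 3
1 3
1 6
6 9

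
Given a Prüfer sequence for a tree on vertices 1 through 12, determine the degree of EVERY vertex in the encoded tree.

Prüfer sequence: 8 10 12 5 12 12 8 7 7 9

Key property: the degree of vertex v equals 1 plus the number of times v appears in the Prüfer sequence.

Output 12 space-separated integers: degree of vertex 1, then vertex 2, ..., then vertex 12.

Answer: 1 1 1 1 2 1 3 3 2 2 1 4

Derivation:
p_1 = 8: count[8] becomes 1
p_2 = 10: count[10] becomes 1
p_3 = 12: count[12] becomes 1
p_4 = 5: count[5] becomes 1
p_5 = 12: count[12] becomes 2
p_6 = 12: count[12] becomes 3
p_7 = 8: count[8] becomes 2
p_8 = 7: count[7] becomes 1
p_9 = 7: count[7] becomes 2
p_10 = 9: count[9] becomes 1
Degrees (1 + count): deg[1]=1+0=1, deg[2]=1+0=1, deg[3]=1+0=1, deg[4]=1+0=1, deg[5]=1+1=2, deg[6]=1+0=1, deg[7]=1+2=3, deg[8]=1+2=3, deg[9]=1+1=2, deg[10]=1+1=2, deg[11]=1+0=1, deg[12]=1+3=4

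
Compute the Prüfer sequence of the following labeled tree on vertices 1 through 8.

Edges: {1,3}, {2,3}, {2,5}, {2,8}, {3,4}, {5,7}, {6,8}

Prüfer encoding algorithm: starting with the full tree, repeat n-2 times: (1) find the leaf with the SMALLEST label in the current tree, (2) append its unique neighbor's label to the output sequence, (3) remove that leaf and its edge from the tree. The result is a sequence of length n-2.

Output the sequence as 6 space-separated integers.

Answer: 3 3 2 8 5 2

Derivation:
Step 1: leaves = {1,4,6,7}. Remove smallest leaf 1, emit neighbor 3.
Step 2: leaves = {4,6,7}. Remove smallest leaf 4, emit neighbor 3.
Step 3: leaves = {3,6,7}. Remove smallest leaf 3, emit neighbor 2.
Step 4: leaves = {6,7}. Remove smallest leaf 6, emit neighbor 8.
Step 5: leaves = {7,8}. Remove smallest leaf 7, emit neighbor 5.
Step 6: leaves = {5,8}. Remove smallest leaf 5, emit neighbor 2.
Done: 2 vertices remain (2, 8). Sequence = [3 3 2 8 5 2]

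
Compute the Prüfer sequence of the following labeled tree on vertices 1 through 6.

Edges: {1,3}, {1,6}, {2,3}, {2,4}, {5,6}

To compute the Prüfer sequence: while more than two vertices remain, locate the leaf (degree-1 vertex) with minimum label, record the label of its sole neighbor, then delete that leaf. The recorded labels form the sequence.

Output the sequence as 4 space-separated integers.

Step 1: leaves = {4,5}. Remove smallest leaf 4, emit neighbor 2.
Step 2: leaves = {2,5}. Remove smallest leaf 2, emit neighbor 3.
Step 3: leaves = {3,5}. Remove smallest leaf 3, emit neighbor 1.
Step 4: leaves = {1,5}. Remove smallest leaf 1, emit neighbor 6.
Done: 2 vertices remain (5, 6). Sequence = [2 3 1 6]

Answer: 2 3 1 6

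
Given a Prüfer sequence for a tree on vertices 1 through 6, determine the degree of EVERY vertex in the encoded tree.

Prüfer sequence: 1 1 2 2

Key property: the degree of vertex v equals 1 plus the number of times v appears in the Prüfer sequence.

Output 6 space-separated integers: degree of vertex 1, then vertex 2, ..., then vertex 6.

p_1 = 1: count[1] becomes 1
p_2 = 1: count[1] becomes 2
p_3 = 2: count[2] becomes 1
p_4 = 2: count[2] becomes 2
Degrees (1 + count): deg[1]=1+2=3, deg[2]=1+2=3, deg[3]=1+0=1, deg[4]=1+0=1, deg[5]=1+0=1, deg[6]=1+0=1

Answer: 3 3 1 1 1 1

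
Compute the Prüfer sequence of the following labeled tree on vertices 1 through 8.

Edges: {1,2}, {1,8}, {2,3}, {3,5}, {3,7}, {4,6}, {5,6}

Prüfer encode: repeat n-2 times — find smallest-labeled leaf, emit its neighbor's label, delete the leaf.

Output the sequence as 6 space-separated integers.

Step 1: leaves = {4,7,8}. Remove smallest leaf 4, emit neighbor 6.
Step 2: leaves = {6,7,8}. Remove smallest leaf 6, emit neighbor 5.
Step 3: leaves = {5,7,8}. Remove smallest leaf 5, emit neighbor 3.
Step 4: leaves = {7,8}. Remove smallest leaf 7, emit neighbor 3.
Step 5: leaves = {3,8}. Remove smallest leaf 3, emit neighbor 2.
Step 6: leaves = {2,8}. Remove smallest leaf 2, emit neighbor 1.
Done: 2 vertices remain (1, 8). Sequence = [6 5 3 3 2 1]

Answer: 6 5 3 3 2 1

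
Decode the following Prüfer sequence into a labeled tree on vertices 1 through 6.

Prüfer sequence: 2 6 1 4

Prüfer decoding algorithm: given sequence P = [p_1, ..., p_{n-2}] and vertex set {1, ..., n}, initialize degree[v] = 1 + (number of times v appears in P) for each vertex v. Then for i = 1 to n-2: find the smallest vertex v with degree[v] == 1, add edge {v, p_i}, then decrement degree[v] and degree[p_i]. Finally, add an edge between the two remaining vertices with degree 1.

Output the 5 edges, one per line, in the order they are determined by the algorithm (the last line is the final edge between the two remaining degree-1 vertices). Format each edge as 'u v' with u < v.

Answer: 2 3
2 6
1 5
1 4
4 6

Derivation:
Initial degrees: {1:2, 2:2, 3:1, 4:2, 5:1, 6:2}
Step 1: smallest deg-1 vertex = 3, p_1 = 2. Add edge {2,3}. Now deg[3]=0, deg[2]=1.
Step 2: smallest deg-1 vertex = 2, p_2 = 6. Add edge {2,6}. Now deg[2]=0, deg[6]=1.
Step 3: smallest deg-1 vertex = 5, p_3 = 1. Add edge {1,5}. Now deg[5]=0, deg[1]=1.
Step 4: smallest deg-1 vertex = 1, p_4 = 4. Add edge {1,4}. Now deg[1]=0, deg[4]=1.
Final: two remaining deg-1 vertices are 4, 6. Add edge {4,6}.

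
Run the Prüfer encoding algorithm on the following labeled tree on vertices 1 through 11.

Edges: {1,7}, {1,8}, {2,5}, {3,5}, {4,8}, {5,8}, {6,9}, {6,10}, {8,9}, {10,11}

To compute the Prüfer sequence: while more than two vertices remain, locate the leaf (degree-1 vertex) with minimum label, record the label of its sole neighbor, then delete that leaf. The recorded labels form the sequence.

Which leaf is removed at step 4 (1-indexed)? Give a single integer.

Step 1: current leaves = {2,3,4,7,11}. Remove leaf 2 (neighbor: 5).
Step 2: current leaves = {3,4,7,11}. Remove leaf 3 (neighbor: 5).
Step 3: current leaves = {4,5,7,11}. Remove leaf 4 (neighbor: 8).
Step 4: current leaves = {5,7,11}. Remove leaf 5 (neighbor: 8).

Answer: 5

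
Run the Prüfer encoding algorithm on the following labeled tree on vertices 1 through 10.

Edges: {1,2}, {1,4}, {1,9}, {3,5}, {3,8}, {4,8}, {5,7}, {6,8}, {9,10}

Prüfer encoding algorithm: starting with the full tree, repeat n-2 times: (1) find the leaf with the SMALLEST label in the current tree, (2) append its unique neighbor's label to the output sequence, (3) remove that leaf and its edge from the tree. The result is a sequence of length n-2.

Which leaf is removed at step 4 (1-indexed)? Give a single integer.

Step 1: current leaves = {2,6,7,10}. Remove leaf 2 (neighbor: 1).
Step 2: current leaves = {6,7,10}. Remove leaf 6 (neighbor: 8).
Step 3: current leaves = {7,10}. Remove leaf 7 (neighbor: 5).
Step 4: current leaves = {5,10}. Remove leaf 5 (neighbor: 3).

Answer: 5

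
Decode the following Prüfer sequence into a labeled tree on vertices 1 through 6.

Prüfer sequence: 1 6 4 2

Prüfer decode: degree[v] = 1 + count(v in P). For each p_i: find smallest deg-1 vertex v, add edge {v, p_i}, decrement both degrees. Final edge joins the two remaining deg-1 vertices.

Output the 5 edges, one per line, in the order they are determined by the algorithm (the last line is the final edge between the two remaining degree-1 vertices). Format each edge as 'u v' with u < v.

Answer: 1 3
1 6
4 5
2 4
2 6

Derivation:
Initial degrees: {1:2, 2:2, 3:1, 4:2, 5:1, 6:2}
Step 1: smallest deg-1 vertex = 3, p_1 = 1. Add edge {1,3}. Now deg[3]=0, deg[1]=1.
Step 2: smallest deg-1 vertex = 1, p_2 = 6. Add edge {1,6}. Now deg[1]=0, deg[6]=1.
Step 3: smallest deg-1 vertex = 5, p_3 = 4. Add edge {4,5}. Now deg[5]=0, deg[4]=1.
Step 4: smallest deg-1 vertex = 4, p_4 = 2. Add edge {2,4}. Now deg[4]=0, deg[2]=1.
Final: two remaining deg-1 vertices are 2, 6. Add edge {2,6}.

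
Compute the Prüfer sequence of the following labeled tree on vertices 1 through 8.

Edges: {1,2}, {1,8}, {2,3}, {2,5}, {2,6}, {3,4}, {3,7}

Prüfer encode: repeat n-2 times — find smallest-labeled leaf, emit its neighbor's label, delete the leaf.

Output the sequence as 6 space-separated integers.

Answer: 3 2 2 3 2 1

Derivation:
Step 1: leaves = {4,5,6,7,8}. Remove smallest leaf 4, emit neighbor 3.
Step 2: leaves = {5,6,7,8}. Remove smallest leaf 5, emit neighbor 2.
Step 3: leaves = {6,7,8}. Remove smallest leaf 6, emit neighbor 2.
Step 4: leaves = {7,8}. Remove smallest leaf 7, emit neighbor 3.
Step 5: leaves = {3,8}. Remove smallest leaf 3, emit neighbor 2.
Step 6: leaves = {2,8}. Remove smallest leaf 2, emit neighbor 1.
Done: 2 vertices remain (1, 8). Sequence = [3 2 2 3 2 1]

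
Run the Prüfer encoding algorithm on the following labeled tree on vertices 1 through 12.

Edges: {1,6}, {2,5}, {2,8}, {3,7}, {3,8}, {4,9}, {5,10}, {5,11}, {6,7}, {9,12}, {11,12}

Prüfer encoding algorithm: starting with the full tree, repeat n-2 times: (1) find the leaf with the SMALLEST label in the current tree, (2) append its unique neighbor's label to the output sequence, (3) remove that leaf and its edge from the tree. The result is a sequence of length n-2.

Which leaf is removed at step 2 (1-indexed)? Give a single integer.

Answer: 4

Derivation:
Step 1: current leaves = {1,4,10}. Remove leaf 1 (neighbor: 6).
Step 2: current leaves = {4,6,10}. Remove leaf 4 (neighbor: 9).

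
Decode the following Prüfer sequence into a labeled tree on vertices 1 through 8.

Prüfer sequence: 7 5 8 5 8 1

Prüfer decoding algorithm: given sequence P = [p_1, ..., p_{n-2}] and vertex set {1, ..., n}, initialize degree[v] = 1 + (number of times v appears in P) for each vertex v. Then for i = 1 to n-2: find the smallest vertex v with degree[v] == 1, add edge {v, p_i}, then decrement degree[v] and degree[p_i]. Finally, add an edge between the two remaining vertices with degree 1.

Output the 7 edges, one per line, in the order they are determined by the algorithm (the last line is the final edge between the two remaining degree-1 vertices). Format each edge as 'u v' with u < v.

Initial degrees: {1:2, 2:1, 3:1, 4:1, 5:3, 6:1, 7:2, 8:3}
Step 1: smallest deg-1 vertex = 2, p_1 = 7. Add edge {2,7}. Now deg[2]=0, deg[7]=1.
Step 2: smallest deg-1 vertex = 3, p_2 = 5. Add edge {3,5}. Now deg[3]=0, deg[5]=2.
Step 3: smallest deg-1 vertex = 4, p_3 = 8. Add edge {4,8}. Now deg[4]=0, deg[8]=2.
Step 4: smallest deg-1 vertex = 6, p_4 = 5. Add edge {5,6}. Now deg[6]=0, deg[5]=1.
Step 5: smallest deg-1 vertex = 5, p_5 = 8. Add edge {5,8}. Now deg[5]=0, deg[8]=1.
Step 6: smallest deg-1 vertex = 7, p_6 = 1. Add edge {1,7}. Now deg[7]=0, deg[1]=1.
Final: two remaining deg-1 vertices are 1, 8. Add edge {1,8}.

Answer: 2 7
3 5
4 8
5 6
5 8
1 7
1 8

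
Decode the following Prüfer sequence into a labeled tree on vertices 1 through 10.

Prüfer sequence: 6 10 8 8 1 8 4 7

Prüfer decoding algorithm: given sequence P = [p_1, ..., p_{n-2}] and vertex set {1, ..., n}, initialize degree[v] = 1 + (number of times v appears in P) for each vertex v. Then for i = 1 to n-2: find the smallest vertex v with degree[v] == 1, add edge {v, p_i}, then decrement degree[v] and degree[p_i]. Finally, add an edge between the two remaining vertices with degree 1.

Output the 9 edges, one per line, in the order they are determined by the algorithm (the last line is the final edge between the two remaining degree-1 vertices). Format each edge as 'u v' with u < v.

Initial degrees: {1:2, 2:1, 3:1, 4:2, 5:1, 6:2, 7:2, 8:4, 9:1, 10:2}
Step 1: smallest deg-1 vertex = 2, p_1 = 6. Add edge {2,6}. Now deg[2]=0, deg[6]=1.
Step 2: smallest deg-1 vertex = 3, p_2 = 10. Add edge {3,10}. Now deg[3]=0, deg[10]=1.
Step 3: smallest deg-1 vertex = 5, p_3 = 8. Add edge {5,8}. Now deg[5]=0, deg[8]=3.
Step 4: smallest deg-1 vertex = 6, p_4 = 8. Add edge {6,8}. Now deg[6]=0, deg[8]=2.
Step 5: smallest deg-1 vertex = 9, p_5 = 1. Add edge {1,9}. Now deg[9]=0, deg[1]=1.
Step 6: smallest deg-1 vertex = 1, p_6 = 8. Add edge {1,8}. Now deg[1]=0, deg[8]=1.
Step 7: smallest deg-1 vertex = 8, p_7 = 4. Add edge {4,8}. Now deg[8]=0, deg[4]=1.
Step 8: smallest deg-1 vertex = 4, p_8 = 7. Add edge {4,7}. Now deg[4]=0, deg[7]=1.
Final: two remaining deg-1 vertices are 7, 10. Add edge {7,10}.

Answer: 2 6
3 10
5 8
6 8
1 9
1 8
4 8
4 7
7 10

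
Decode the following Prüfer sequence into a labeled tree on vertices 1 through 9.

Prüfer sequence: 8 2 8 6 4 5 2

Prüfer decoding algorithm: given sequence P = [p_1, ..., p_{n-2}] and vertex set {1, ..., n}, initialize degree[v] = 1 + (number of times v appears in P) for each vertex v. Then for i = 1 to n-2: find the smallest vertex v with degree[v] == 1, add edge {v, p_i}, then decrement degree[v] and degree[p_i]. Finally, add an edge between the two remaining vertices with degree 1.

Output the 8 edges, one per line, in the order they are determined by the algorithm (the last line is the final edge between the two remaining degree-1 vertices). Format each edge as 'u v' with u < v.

Answer: 1 8
2 3
7 8
6 8
4 6
4 5
2 5
2 9

Derivation:
Initial degrees: {1:1, 2:3, 3:1, 4:2, 5:2, 6:2, 7:1, 8:3, 9:1}
Step 1: smallest deg-1 vertex = 1, p_1 = 8. Add edge {1,8}. Now deg[1]=0, deg[8]=2.
Step 2: smallest deg-1 vertex = 3, p_2 = 2. Add edge {2,3}. Now deg[3]=0, deg[2]=2.
Step 3: smallest deg-1 vertex = 7, p_3 = 8. Add edge {7,8}. Now deg[7]=0, deg[8]=1.
Step 4: smallest deg-1 vertex = 8, p_4 = 6. Add edge {6,8}. Now deg[8]=0, deg[6]=1.
Step 5: smallest deg-1 vertex = 6, p_5 = 4. Add edge {4,6}. Now deg[6]=0, deg[4]=1.
Step 6: smallest deg-1 vertex = 4, p_6 = 5. Add edge {4,5}. Now deg[4]=0, deg[5]=1.
Step 7: smallest deg-1 vertex = 5, p_7 = 2. Add edge {2,5}. Now deg[5]=0, deg[2]=1.
Final: two remaining deg-1 vertices are 2, 9. Add edge {2,9}.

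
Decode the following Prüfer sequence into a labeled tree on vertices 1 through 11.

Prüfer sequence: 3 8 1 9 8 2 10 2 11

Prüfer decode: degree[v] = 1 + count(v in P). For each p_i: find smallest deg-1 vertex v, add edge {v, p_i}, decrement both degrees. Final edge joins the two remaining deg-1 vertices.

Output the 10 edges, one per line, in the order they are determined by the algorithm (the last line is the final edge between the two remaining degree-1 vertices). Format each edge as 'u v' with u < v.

Initial degrees: {1:2, 2:3, 3:2, 4:1, 5:1, 6:1, 7:1, 8:3, 9:2, 10:2, 11:2}
Step 1: smallest deg-1 vertex = 4, p_1 = 3. Add edge {3,4}. Now deg[4]=0, deg[3]=1.
Step 2: smallest deg-1 vertex = 3, p_2 = 8. Add edge {3,8}. Now deg[3]=0, deg[8]=2.
Step 3: smallest deg-1 vertex = 5, p_3 = 1. Add edge {1,5}. Now deg[5]=0, deg[1]=1.
Step 4: smallest deg-1 vertex = 1, p_4 = 9. Add edge {1,9}. Now deg[1]=0, deg[9]=1.
Step 5: smallest deg-1 vertex = 6, p_5 = 8. Add edge {6,8}. Now deg[6]=0, deg[8]=1.
Step 6: smallest deg-1 vertex = 7, p_6 = 2. Add edge {2,7}. Now deg[7]=0, deg[2]=2.
Step 7: smallest deg-1 vertex = 8, p_7 = 10. Add edge {8,10}. Now deg[8]=0, deg[10]=1.
Step 8: smallest deg-1 vertex = 9, p_8 = 2. Add edge {2,9}. Now deg[9]=0, deg[2]=1.
Step 9: smallest deg-1 vertex = 2, p_9 = 11. Add edge {2,11}. Now deg[2]=0, deg[11]=1.
Final: two remaining deg-1 vertices are 10, 11. Add edge {10,11}.

Answer: 3 4
3 8
1 5
1 9
6 8
2 7
8 10
2 9
2 11
10 11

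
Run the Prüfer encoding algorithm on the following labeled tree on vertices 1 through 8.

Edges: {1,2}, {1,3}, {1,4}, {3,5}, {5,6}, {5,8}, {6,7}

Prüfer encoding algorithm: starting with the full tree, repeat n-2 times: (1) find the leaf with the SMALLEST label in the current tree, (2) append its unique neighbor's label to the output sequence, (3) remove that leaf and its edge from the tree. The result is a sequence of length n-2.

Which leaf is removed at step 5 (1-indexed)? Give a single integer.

Step 1: current leaves = {2,4,7,8}. Remove leaf 2 (neighbor: 1).
Step 2: current leaves = {4,7,8}. Remove leaf 4 (neighbor: 1).
Step 3: current leaves = {1,7,8}. Remove leaf 1 (neighbor: 3).
Step 4: current leaves = {3,7,8}. Remove leaf 3 (neighbor: 5).
Step 5: current leaves = {7,8}. Remove leaf 7 (neighbor: 6).

Answer: 7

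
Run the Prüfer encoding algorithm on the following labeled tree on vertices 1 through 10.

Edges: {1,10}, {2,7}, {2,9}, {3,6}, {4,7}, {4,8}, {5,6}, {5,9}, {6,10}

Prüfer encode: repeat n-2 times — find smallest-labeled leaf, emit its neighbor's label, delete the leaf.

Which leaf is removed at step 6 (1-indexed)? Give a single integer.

Answer: 2

Derivation:
Step 1: current leaves = {1,3,8}. Remove leaf 1 (neighbor: 10).
Step 2: current leaves = {3,8,10}. Remove leaf 3 (neighbor: 6).
Step 3: current leaves = {8,10}. Remove leaf 8 (neighbor: 4).
Step 4: current leaves = {4,10}. Remove leaf 4 (neighbor: 7).
Step 5: current leaves = {7,10}. Remove leaf 7 (neighbor: 2).
Step 6: current leaves = {2,10}. Remove leaf 2 (neighbor: 9).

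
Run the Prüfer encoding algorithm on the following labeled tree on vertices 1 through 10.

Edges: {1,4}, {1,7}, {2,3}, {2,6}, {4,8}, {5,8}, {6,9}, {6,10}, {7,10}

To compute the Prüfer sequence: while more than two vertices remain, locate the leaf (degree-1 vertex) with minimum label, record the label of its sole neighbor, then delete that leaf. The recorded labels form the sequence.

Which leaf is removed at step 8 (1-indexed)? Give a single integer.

Step 1: current leaves = {3,5,9}. Remove leaf 3 (neighbor: 2).
Step 2: current leaves = {2,5,9}. Remove leaf 2 (neighbor: 6).
Step 3: current leaves = {5,9}. Remove leaf 5 (neighbor: 8).
Step 4: current leaves = {8,9}. Remove leaf 8 (neighbor: 4).
Step 5: current leaves = {4,9}. Remove leaf 4 (neighbor: 1).
Step 6: current leaves = {1,9}. Remove leaf 1 (neighbor: 7).
Step 7: current leaves = {7,9}. Remove leaf 7 (neighbor: 10).
Step 8: current leaves = {9,10}. Remove leaf 9 (neighbor: 6).

Answer: 9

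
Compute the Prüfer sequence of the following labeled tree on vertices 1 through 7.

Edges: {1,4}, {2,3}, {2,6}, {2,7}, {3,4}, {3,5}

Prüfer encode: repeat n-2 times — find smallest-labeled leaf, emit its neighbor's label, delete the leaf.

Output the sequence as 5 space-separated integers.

Step 1: leaves = {1,5,6,7}. Remove smallest leaf 1, emit neighbor 4.
Step 2: leaves = {4,5,6,7}. Remove smallest leaf 4, emit neighbor 3.
Step 3: leaves = {5,6,7}. Remove smallest leaf 5, emit neighbor 3.
Step 4: leaves = {3,6,7}. Remove smallest leaf 3, emit neighbor 2.
Step 5: leaves = {6,7}. Remove smallest leaf 6, emit neighbor 2.
Done: 2 vertices remain (2, 7). Sequence = [4 3 3 2 2]

Answer: 4 3 3 2 2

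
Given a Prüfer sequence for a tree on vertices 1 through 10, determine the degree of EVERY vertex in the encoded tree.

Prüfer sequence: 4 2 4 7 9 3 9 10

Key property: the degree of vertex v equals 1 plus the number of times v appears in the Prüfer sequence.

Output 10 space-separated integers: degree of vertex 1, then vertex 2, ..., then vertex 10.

Answer: 1 2 2 3 1 1 2 1 3 2

Derivation:
p_1 = 4: count[4] becomes 1
p_2 = 2: count[2] becomes 1
p_3 = 4: count[4] becomes 2
p_4 = 7: count[7] becomes 1
p_5 = 9: count[9] becomes 1
p_6 = 3: count[3] becomes 1
p_7 = 9: count[9] becomes 2
p_8 = 10: count[10] becomes 1
Degrees (1 + count): deg[1]=1+0=1, deg[2]=1+1=2, deg[3]=1+1=2, deg[4]=1+2=3, deg[5]=1+0=1, deg[6]=1+0=1, deg[7]=1+1=2, deg[8]=1+0=1, deg[9]=1+2=3, deg[10]=1+1=2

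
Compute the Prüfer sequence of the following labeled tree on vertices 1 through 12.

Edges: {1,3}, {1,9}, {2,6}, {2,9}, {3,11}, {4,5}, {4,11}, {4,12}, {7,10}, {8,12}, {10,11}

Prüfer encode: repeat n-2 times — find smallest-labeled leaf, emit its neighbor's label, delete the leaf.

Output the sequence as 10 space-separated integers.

Step 1: leaves = {5,6,7,8}. Remove smallest leaf 5, emit neighbor 4.
Step 2: leaves = {6,7,8}. Remove smallest leaf 6, emit neighbor 2.
Step 3: leaves = {2,7,8}. Remove smallest leaf 2, emit neighbor 9.
Step 4: leaves = {7,8,9}. Remove smallest leaf 7, emit neighbor 10.
Step 5: leaves = {8,9,10}. Remove smallest leaf 8, emit neighbor 12.
Step 6: leaves = {9,10,12}. Remove smallest leaf 9, emit neighbor 1.
Step 7: leaves = {1,10,12}. Remove smallest leaf 1, emit neighbor 3.
Step 8: leaves = {3,10,12}. Remove smallest leaf 3, emit neighbor 11.
Step 9: leaves = {10,12}. Remove smallest leaf 10, emit neighbor 11.
Step 10: leaves = {11,12}. Remove smallest leaf 11, emit neighbor 4.
Done: 2 vertices remain (4, 12). Sequence = [4 2 9 10 12 1 3 11 11 4]

Answer: 4 2 9 10 12 1 3 11 11 4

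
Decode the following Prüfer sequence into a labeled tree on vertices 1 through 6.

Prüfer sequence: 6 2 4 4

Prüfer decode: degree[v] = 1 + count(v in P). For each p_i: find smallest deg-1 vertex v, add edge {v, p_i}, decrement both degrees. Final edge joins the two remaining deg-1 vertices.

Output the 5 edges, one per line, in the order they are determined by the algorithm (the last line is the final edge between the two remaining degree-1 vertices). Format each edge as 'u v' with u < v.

Answer: 1 6
2 3
2 4
4 5
4 6

Derivation:
Initial degrees: {1:1, 2:2, 3:1, 4:3, 5:1, 6:2}
Step 1: smallest deg-1 vertex = 1, p_1 = 6. Add edge {1,6}. Now deg[1]=0, deg[6]=1.
Step 2: smallest deg-1 vertex = 3, p_2 = 2. Add edge {2,3}. Now deg[3]=0, deg[2]=1.
Step 3: smallest deg-1 vertex = 2, p_3 = 4. Add edge {2,4}. Now deg[2]=0, deg[4]=2.
Step 4: smallest deg-1 vertex = 5, p_4 = 4. Add edge {4,5}. Now deg[5]=0, deg[4]=1.
Final: two remaining deg-1 vertices are 4, 6. Add edge {4,6}.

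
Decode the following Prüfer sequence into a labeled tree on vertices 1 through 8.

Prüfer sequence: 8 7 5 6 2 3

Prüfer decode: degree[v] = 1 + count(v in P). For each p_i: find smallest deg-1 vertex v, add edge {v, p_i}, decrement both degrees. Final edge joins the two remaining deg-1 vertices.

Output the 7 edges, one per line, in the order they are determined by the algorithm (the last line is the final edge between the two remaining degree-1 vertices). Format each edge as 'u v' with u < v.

Answer: 1 8
4 7
5 7
5 6
2 6
2 3
3 8

Derivation:
Initial degrees: {1:1, 2:2, 3:2, 4:1, 5:2, 6:2, 7:2, 8:2}
Step 1: smallest deg-1 vertex = 1, p_1 = 8. Add edge {1,8}. Now deg[1]=0, deg[8]=1.
Step 2: smallest deg-1 vertex = 4, p_2 = 7. Add edge {4,7}. Now deg[4]=0, deg[7]=1.
Step 3: smallest deg-1 vertex = 7, p_3 = 5. Add edge {5,7}. Now deg[7]=0, deg[5]=1.
Step 4: smallest deg-1 vertex = 5, p_4 = 6. Add edge {5,6}. Now deg[5]=0, deg[6]=1.
Step 5: smallest deg-1 vertex = 6, p_5 = 2. Add edge {2,6}. Now deg[6]=0, deg[2]=1.
Step 6: smallest deg-1 vertex = 2, p_6 = 3. Add edge {2,3}. Now deg[2]=0, deg[3]=1.
Final: two remaining deg-1 vertices are 3, 8. Add edge {3,8}.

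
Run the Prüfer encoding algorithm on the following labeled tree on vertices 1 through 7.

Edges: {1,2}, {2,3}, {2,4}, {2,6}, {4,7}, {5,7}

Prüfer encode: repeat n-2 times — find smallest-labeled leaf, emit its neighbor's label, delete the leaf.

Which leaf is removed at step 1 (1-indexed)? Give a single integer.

Answer: 1

Derivation:
Step 1: current leaves = {1,3,5,6}. Remove leaf 1 (neighbor: 2).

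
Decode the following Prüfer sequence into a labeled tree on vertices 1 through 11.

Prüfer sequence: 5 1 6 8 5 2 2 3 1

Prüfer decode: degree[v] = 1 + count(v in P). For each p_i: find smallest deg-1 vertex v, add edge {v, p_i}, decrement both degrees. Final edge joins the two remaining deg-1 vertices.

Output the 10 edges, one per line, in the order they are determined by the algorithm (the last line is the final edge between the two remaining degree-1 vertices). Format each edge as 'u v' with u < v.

Initial degrees: {1:3, 2:3, 3:2, 4:1, 5:3, 6:2, 7:1, 8:2, 9:1, 10:1, 11:1}
Step 1: smallest deg-1 vertex = 4, p_1 = 5. Add edge {4,5}. Now deg[4]=0, deg[5]=2.
Step 2: smallest deg-1 vertex = 7, p_2 = 1. Add edge {1,7}. Now deg[7]=0, deg[1]=2.
Step 3: smallest deg-1 vertex = 9, p_3 = 6. Add edge {6,9}. Now deg[9]=0, deg[6]=1.
Step 4: smallest deg-1 vertex = 6, p_4 = 8. Add edge {6,8}. Now deg[6]=0, deg[8]=1.
Step 5: smallest deg-1 vertex = 8, p_5 = 5. Add edge {5,8}. Now deg[8]=0, deg[5]=1.
Step 6: smallest deg-1 vertex = 5, p_6 = 2. Add edge {2,5}. Now deg[5]=0, deg[2]=2.
Step 7: smallest deg-1 vertex = 10, p_7 = 2. Add edge {2,10}. Now deg[10]=0, deg[2]=1.
Step 8: smallest deg-1 vertex = 2, p_8 = 3. Add edge {2,3}. Now deg[2]=0, deg[3]=1.
Step 9: smallest deg-1 vertex = 3, p_9 = 1. Add edge {1,3}. Now deg[3]=0, deg[1]=1.
Final: two remaining deg-1 vertices are 1, 11. Add edge {1,11}.

Answer: 4 5
1 7
6 9
6 8
5 8
2 5
2 10
2 3
1 3
1 11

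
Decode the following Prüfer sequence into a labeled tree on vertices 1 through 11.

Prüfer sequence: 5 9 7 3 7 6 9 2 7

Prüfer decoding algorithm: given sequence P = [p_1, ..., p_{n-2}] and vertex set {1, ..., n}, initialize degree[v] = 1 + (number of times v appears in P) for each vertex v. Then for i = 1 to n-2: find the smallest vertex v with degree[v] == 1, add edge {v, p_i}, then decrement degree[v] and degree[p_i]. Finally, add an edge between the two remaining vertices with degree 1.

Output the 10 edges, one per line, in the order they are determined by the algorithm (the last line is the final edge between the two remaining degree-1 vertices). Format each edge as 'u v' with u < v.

Answer: 1 5
4 9
5 7
3 8
3 7
6 10
6 9
2 9
2 7
7 11

Derivation:
Initial degrees: {1:1, 2:2, 3:2, 4:1, 5:2, 6:2, 7:4, 8:1, 9:3, 10:1, 11:1}
Step 1: smallest deg-1 vertex = 1, p_1 = 5. Add edge {1,5}. Now deg[1]=0, deg[5]=1.
Step 2: smallest deg-1 vertex = 4, p_2 = 9. Add edge {4,9}. Now deg[4]=0, deg[9]=2.
Step 3: smallest deg-1 vertex = 5, p_3 = 7. Add edge {5,7}. Now deg[5]=0, deg[7]=3.
Step 4: smallest deg-1 vertex = 8, p_4 = 3. Add edge {3,8}. Now deg[8]=0, deg[3]=1.
Step 5: smallest deg-1 vertex = 3, p_5 = 7. Add edge {3,7}. Now deg[3]=0, deg[7]=2.
Step 6: smallest deg-1 vertex = 10, p_6 = 6. Add edge {6,10}. Now deg[10]=0, deg[6]=1.
Step 7: smallest deg-1 vertex = 6, p_7 = 9. Add edge {6,9}. Now deg[6]=0, deg[9]=1.
Step 8: smallest deg-1 vertex = 9, p_8 = 2. Add edge {2,9}. Now deg[9]=0, deg[2]=1.
Step 9: smallest deg-1 vertex = 2, p_9 = 7. Add edge {2,7}. Now deg[2]=0, deg[7]=1.
Final: two remaining deg-1 vertices are 7, 11. Add edge {7,11}.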